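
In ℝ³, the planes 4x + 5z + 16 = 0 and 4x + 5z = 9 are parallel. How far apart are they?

Both planes have normal n = (4, 0, 5), |n| = √41. Any point on the first plane is at distance |9 − (-16)|/|n| = 25/√41 = 25√41/41 from the second.

25√41/41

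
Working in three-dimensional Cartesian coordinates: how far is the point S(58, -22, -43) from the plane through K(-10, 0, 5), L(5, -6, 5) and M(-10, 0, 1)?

KL = (15, -6, 0) and KM = (0, 0, -4), so a normal is n = KL × KM = (24, 60, 0).
d = |24·58 + 60·(-22) − (-240)| / √(576 + 3600 + 0) = |312| / (12√29) = 26/√29.

26√29/29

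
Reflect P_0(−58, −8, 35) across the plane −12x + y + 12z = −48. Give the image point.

n = (−12, 1, 12), |n|² = 289, n·P_0 − (-48) = 1156, so t = 1156/289 = 4.
Foot F = P_0 − 4·n = (−10, −12, −13); the reflection is 2F − P_0 = (38, −16, −61).

(38, -16, -61)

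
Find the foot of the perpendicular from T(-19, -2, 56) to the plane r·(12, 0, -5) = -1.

n = (12, 0, -5), |n|² = 169, and n·T − (-1) = -507.
t = -507/169 = -3, so the foot is T − t·n = (-19, -2, 56) − (-3)·(12, 0, -5) = (17, -2, 41).

(17, -2, 41)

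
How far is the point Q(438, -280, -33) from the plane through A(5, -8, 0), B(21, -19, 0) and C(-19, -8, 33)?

7

AB = (16, -11, 0) and AC = (-24, 0, 33), so a normal is n = AB × AC = (-363, -528, -264).
Then n·(438, -280, -33) - 2409 = -4851.
|n| = √(131769 + 278784 + 69696) = 693, so the distance is |-4851|/693 = 7.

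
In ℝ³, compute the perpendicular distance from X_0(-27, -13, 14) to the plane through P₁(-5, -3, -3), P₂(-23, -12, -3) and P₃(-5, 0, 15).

P₁P₂ = (-18, -9, 0) and P₁P₃ = (0, 3, 18), so a normal is n = P₁P₂ × P₁P₃ = (-162, 324, -54).
Then n·(-27, -13, 14) - 0 = -594.
|n| = √(26244 + 104976 + 2916) = 54√46, so the distance is |-594|/(54√46) = 11√46/46.

11√46/46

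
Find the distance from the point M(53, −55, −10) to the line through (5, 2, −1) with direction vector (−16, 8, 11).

Direction vector d = (−16, 8, 11).
AP = (48, −57, −9); AP·d = -1323, |AP|² = 5634, |d|² = 441.
distance² = |AP|² − (AP·d)²/|d|² = 5634 − 1750329/441 = 1665, so the distance is 3√185.

3√185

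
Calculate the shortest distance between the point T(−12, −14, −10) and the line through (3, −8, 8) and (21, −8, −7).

A direction vector is d = (18, 0, −15).
AP = (−15, −6, −18), and AP × d = (90, −549, 108).
|AP × d|² = 321165 and |d|² = 549, so the distance is √(321165/549) = √585 = 3√65.

3√65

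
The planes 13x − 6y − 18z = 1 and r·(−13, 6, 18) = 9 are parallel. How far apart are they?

Divide the second equation by -1 to match normals: 13x − 6y − 18z = -9.
Both planes have normal n = (13, −6, −18), |n| = 23. Any point on the first plane is at distance |(-9) − 1|/|n| = 10/23 from the second.

10/23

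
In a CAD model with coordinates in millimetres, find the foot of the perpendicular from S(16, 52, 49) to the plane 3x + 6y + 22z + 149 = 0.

(7, 34, -17)

n = (3, 6, 22), |n|² = 529, and n·S − (-149) = 1587.
t = 1587/529 = 3, so the foot is S − t·n = (16, 52, 49) − 3·(3, 6, 22) = (7, 34, −17).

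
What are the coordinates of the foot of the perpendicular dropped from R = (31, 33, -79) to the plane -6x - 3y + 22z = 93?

(7, 21, 9)

n = (-6, -3, 22), |n|² = 529, and n·R − 93 = -2116.
t = -2116/529 = -4, so the foot is R − t·n = (31, 33, -79) − (-4)·(-6, -3, 22) = (7, 21, 9).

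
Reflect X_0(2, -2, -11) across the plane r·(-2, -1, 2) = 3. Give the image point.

(-10, -8, 1)

n = (-2, -1, 2), |n|² = 9, n·X_0 − 3 = -27, so t = -27/9 = -3.
Foot F = X_0 − (-3)·n = (-4, -5, -5); the reflection is 2F − X_0 = (-10, -8, 1).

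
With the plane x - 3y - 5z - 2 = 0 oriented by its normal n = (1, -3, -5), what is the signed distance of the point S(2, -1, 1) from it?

n·S − 2 = -2.
|n| = √35, so the signed distance is -2√35/35.

-2√35/35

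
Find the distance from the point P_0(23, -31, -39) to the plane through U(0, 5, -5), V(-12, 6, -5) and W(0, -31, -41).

UV = (-12, 1, 0) and UW = (0, -36, -36), so a normal is n = UV × UW = (-36, -432, 432).
Then n·(23, -31, -39) - (-4320) = 36.
|n| = √(1296 + 186624 + 186624) = 612, so the distance is |36|/612 = 1/17.

1/17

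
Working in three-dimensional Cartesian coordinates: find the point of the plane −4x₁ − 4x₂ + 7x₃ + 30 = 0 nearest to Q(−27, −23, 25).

(-7, -3, -10)

n = (−4, −4, 7), |n|² = 81, and n·Q − (-30) = 405.
t = 405/81 = 5, so the foot is Q − t·n = (−27, −23, 25) − 5·(−4, −4, 7) = (−7, −3, −10).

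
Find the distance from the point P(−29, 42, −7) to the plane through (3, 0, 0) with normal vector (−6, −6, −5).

25√97/97

The plane has equation n·(r − (3, 0, 0)) = 0, i.e. n·r = -18.
n = (−6, −6, −5); n·P − (-18) = -25; |n| = √97; distance = 25/√97 = 25√97/97.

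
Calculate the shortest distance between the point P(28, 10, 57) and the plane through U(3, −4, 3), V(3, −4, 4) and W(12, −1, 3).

UV = (0, 0, 1) and UW = (9, 3, 0), so a normal is n = UV × UW = (−3, 9, 0).
n = (−3, 9, 0); n·P − (-45) = 51; |n| = 3√10; distance = 51/(3√10) = 17√10/10.

17√10/10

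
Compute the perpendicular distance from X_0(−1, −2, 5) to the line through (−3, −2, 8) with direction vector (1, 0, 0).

Direction vector d = (1, 0, 0).
AP = (2, 0, −3), and AP × d = (0, −3, 0).
|AP × d|² = 9 and |d|² = 1, so the distance is √9 = 3.

3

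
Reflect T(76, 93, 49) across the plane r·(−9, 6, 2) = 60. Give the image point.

With n = (−9, 6, 2), the signed offset is (n·T − 60)/|n|² = -88/121 = -8/11.
T' = T − 2t·n = (76, 93, 49) − (-16/11)·(−9, 6, 2) = (692/11, 1119/11, 571/11).

(692/11, 1119/11, 571/11)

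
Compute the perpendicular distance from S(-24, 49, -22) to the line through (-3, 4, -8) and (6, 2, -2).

A direction vector is d = (9, -2, 6).
AP = (-21, 45, -14); AP·d = -363, |AP|² = 2662, |d|² = 121.
distance² = |AP|² − (AP·d)²/|d|² = 2662 − 131769/121 = 1573, so the distance is 11√13.

11√13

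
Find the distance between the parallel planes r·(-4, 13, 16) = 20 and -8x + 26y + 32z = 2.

19/21

Divide the second equation by 2 to match normals: -4x + 13y + 16z = 1.
With common normal n = (-4, 13, 16) (|n| = 21), the distance is |20 − 1|/|n| = 19/21.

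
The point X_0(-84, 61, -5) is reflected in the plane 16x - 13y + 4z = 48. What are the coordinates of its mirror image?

(76, -69, 35)

With n = (16, -13, 4), the signed offset is (n·X_0 − 48)/|n|² = -2205/441 = -5.
X_0' = X_0 − 2t·n = (-84, 61, -5) − (-10)·(16, -13, 4) = (76, -69, 35).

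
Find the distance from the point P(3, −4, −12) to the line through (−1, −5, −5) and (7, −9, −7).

3√5

A direction vector is d = (8, −4, −2).
AP = (4, 1, −7), and AP × d = (−30, −48, −24).
|AP × d|² = 3780 and |d|² = 84, so the distance is √(3780/84) = √45 = 3√5.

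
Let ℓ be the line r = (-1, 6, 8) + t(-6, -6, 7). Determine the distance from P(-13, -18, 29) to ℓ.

6√2

Direction vector d = (-6, -6, 7).
AP = (-12, -24, 21), and AP × d = (-42, -42, -72).
|AP × d|² = 8712 and |d|² = 121, so the distance is √(8712/121) = √72 = 6√2.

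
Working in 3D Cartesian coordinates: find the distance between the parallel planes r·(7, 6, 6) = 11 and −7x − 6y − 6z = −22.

Divide the second equation by -1 to match normals: 7x + 6y + 6z = 22.
Both planes have normal n = (7, 6, 6), |n| = 11. Any point on the first plane is at distance |22 − 11|/|n| = 11/11 = 1 from the second.

1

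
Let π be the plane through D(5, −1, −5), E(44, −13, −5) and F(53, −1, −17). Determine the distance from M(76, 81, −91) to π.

DE = (39, −12, 0) and DF = (48, 0, −12), so a normal is n = DE × DF = (144, 468, 576).
n = (144, 468, 576); n·P − (-2628) = -936; |n| = 756; distance = 936/756 = 26/21.

26/21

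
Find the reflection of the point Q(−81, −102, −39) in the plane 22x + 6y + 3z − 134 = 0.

(139, -42, -9)

n = (22, 6, 3), |n|² = 529, n·Q − 134 = -2645, so t = -2645/529 = -5.
Foot F = Q − (-5)·n = (29, −72, −24); the reflection is 2F − Q = (139, −42, −9).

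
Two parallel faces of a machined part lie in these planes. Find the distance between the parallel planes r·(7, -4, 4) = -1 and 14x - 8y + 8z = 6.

4/9

Divide the second equation by 2 to match normals: 7x - 4y + 4z = 3.
With common normal n = (7, -4, 4) (|n| = 9), the distance is |(-1) − 3|/|n| = 4/9.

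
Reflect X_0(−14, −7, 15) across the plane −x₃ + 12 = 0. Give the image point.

With n = (0, 0, −1), the signed offset is (n·X_0 − (-12))/|n|² = -3/1 = -3.
X_0' = X_0 − 2t·n = (−14, −7, 15) − (-6)·(0, 0, −1) = (−14, −7, 9).

(-14, -7, 9)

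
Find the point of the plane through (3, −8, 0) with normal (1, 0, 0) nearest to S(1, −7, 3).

The perpendicular from S has direction n = (1, 0, 0): r = (1, −7, 3) + t(1, 0, 0).
Substitute into the plane: n·(S + tn) = 3 gives 1 + 1t = 3, so t = 2.
Foot = (1, −7, 3) + 2·(1, 0, 0) = (3, −7, 3).

(3, -7, 3)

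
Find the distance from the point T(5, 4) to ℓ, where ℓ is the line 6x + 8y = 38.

The normal to the line is n = (6, 8) with |n| = 10.
|n·T − 38| = |62 − 38| = 24, so the distance is 24/10 = 12/5.

12/5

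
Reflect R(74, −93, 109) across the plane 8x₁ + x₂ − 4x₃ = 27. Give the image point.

(602/9, -845/9, 1013/9)

With n = (8, 1, −4), the signed offset is (n·R − 27)/|n|² = 36/81 = 4/9.
R' = R − 2t·n = (74, −93, 109) − (8/9)·(8, 1, −4) = (602/9, −845/9, 1013/9).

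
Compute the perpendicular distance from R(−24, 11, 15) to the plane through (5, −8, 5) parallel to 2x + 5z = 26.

Parallel planes share the normal n = (2, 0, 5); since (5, −8, 5) lies on the plane, its equation is 2x + 5z = 35.
Then n·(−24, 11, 15) − 35 = −8.
|n| = √(4 + 0 + 25) = √29, so the distance is |-8|/√29 = 8/√29.

8√29/29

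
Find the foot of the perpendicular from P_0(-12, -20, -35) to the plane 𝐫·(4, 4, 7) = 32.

The perpendicular from P_0 has direction n = (4, 4, 7): r = (-12, -20, -35) + μ(4, 4, 7).
Substitute into the plane: n·(P_0 + μn) = 32 gives -373 + 81μ = 32, so μ = 5.
Foot = (-12, -20, -35) + 5·(4, 4, 7) = (8, 0, 0).

(8, 0, 0)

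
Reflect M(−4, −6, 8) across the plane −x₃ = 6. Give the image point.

(-4, -6, -20)

n = (0, 0, −1), |n|² = 1, n·M − 6 = -14, so t = -14/1 = -14.
Foot F = M − (-14)·n = (−4, −6, −6); the reflection is 2F − M = (−4, −6, −20).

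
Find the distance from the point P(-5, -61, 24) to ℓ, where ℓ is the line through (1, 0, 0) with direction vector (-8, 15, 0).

2√433

Direction vector d = (-8, 15, 0).
AP = (-6, -61, 24); AP·d = -867, |AP|² = 4333, |d|² = 289.
distance² = |AP|² − (AP·d)²/|d|² = 4333 − 751689/289 = 1732, so the distance is 2√433.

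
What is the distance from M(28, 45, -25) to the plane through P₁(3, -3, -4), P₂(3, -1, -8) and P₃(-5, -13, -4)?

P₁P₂ = (0, 2, -4) and P₁P₃ = (-8, -10, 0), so a normal is n = P₁P₂ × P₁P₃ = (-40, 32, 16).
n = (-40, 32, 16); n·P − (-280) = 200; |n| = 24√5; distance = 200/(24√5) = 5√5/3.

5√5/3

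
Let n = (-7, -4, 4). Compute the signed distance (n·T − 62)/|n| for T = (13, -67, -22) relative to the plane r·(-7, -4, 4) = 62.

n·T − 62 = 27.
|n| = 9, so the signed distance is 27/9 = 3.

3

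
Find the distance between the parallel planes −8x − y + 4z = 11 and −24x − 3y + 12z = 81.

16/9

Divide the second equation by 3 to match normals: −8x − y + 4z = 27.
With common normal n = (−8, −1, 4) (|n| = 9), the distance is |11 − 27|/|n| = 16/9.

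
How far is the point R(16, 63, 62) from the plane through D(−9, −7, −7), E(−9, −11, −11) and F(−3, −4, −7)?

DE = (0, −4, −4) and DF = (6, 3, 0), so a normal is n = DE × DF = (12, −24, 24).
Then n·(16, 63, 62) − (−108) = 276.
|n| = √(144 + 576 + 576) = 36, so the distance is |276|/36 = 23/3.

23/3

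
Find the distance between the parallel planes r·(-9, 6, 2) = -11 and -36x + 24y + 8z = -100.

14/11

Divide the second equation by 4 to match normals: -9x + 6y + 2z = -25.
With common normal n = (-9, 6, 2) (|n| = 11), the distance is |(-11) − (-25)|/|n| = 14/11.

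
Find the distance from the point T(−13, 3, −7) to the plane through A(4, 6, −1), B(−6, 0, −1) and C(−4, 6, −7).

AB = (−10, −6, 0) and AC = (−8, 0, −6), so a normal is n = AB × AC = (36, −60, −48).
d = |36·(-13) + (-60)·3 + (-48)·(-7) − (-168)| / √(1296 + 3600 + 2304) = |-144| / (60√2) = 6√2/5.

6√2/5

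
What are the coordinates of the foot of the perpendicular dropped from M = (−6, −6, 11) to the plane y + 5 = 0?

(-6, -5, 11)

n = (0, 1, 0), |n|² = 1, and n·M − (-5) = -1.
t = -1/1 = -1, so the foot is M − t·n = (−6, −6, 11) − (-1)·(0, 1, 0) = (−6, −5, 11).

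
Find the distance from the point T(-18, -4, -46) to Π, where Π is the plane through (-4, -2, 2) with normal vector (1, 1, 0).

8√2

The plane has equation n·(r − (-4, -2, 2)) = 0, i.e. n·r = -6.
d = |1·(-18) + 1·(-4) − (-6)| / √(1 + 1 + 0) = |-16| / √2 = 8√2.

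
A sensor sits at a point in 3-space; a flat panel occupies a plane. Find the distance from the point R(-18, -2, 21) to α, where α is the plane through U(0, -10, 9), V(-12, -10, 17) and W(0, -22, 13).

UV = (-12, 0, 8) and UW = (0, -12, 4), so a normal is n = UV × UW = (96, 48, 144).
Then n·(-18, -2, 21) - 816 = 384.
|n| = √(9216 + 2304 + 20736) = 48√14, so the distance is |384|/(48√14) = 8/√14.

4√14/7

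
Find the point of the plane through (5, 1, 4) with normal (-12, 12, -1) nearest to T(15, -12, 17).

n = (-12, 12, -1), |n|² = 289, and n·T − (-52) = -289.
t = -289/289 = -1, so the foot is T − t·n = (15, -12, 17) − (-1)·(-12, 12, -1) = (3, 0, 16).

(3, 0, 16)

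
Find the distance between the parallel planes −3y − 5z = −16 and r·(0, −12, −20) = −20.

Divide the second equation by 4 to match normals: −3y − 5z = -5.
With common normal n = (0, −3, −5) (|n| = √34), the distance is |(-16) − (-5)|/|n| = 11/√34 = 11√34/34.

11/√34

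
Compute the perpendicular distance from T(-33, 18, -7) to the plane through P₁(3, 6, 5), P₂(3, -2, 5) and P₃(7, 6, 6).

P₁P₂ = (0, -8, 0) and P₁P₃ = (4, 0, 1), so a normal is n = P₁P₂ × P₁P₃ = (-8, 0, 32).
Then n·(-33, 18, -7) - 136 = -96.
|n| = √(64 + 0 + 1024) = 8√17, so the distance is |-96|/(8√17) = 12√17/17.

12√17/17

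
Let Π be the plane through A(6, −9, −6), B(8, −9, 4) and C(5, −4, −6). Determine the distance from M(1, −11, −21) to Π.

4√3/3

AB = (2, 0, 10) and AC = (−1, 5, 0), so a normal is n = AB × AC = (−50, −10, 10).
Then n·(1, −11, −21) − (−270) = 120.
|n| = √(2500 + 100 + 100) = 30√3, so the distance is |120|/(30√3) = 4/√3.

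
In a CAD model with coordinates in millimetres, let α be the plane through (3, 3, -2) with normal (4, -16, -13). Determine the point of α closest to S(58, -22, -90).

(42, 42, -38)

n = (4, -16, -13), |n|² = 441, and n·S − (-10) = 1764.
t = 1764/441 = 4, so the foot is S − t·n = (58, -22, -90) − 4·(4, -16, -13) = (42, 42, -38).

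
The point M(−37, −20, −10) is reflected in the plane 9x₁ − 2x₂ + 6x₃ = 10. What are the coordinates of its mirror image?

(17, -32, 26)

n = (9, −2, 6), |n|² = 121, n·M − 10 = -363, so t = -363/121 = -3.
Foot F = M − (-3)·n = (−10, −26, 8); the reflection is 2F − M = (17, −32, 26).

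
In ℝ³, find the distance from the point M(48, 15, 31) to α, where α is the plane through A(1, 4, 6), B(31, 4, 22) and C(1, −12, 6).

1/17

AB = (30, 0, 16) and AC = (0, −16, 0), so a normal is n = AB × AC = (256, 0, −480).
n = (256, 0, −480); n·P − (-2624) = 32; |n| = 544; distance = 32/544 = 1/17.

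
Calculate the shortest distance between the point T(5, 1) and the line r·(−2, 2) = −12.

The normal to the line is n = (−2, 2) with |n| = 2√2.
|n·T − (-12)| = |-8 − (-12)| = 4, so the distance is 4/(2√2) = √2.

√2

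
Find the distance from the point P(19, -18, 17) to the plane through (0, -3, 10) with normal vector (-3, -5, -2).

The plane has equation n·(r − (0, -3, 10)) = 0, i.e. n·r = -5.
Then n·(19, -18, 17) - (-5) = 4.
|n| = √(9 + 25 + 4) = √38, so the distance is |4|/√38 = 4/√38.

2√38/19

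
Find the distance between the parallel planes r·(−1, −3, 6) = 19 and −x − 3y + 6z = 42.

Both planes have normal n = (−1, −3, 6), |n| = √46. Any point on the first plane is at distance |42 − 19|/|n| = 23/√46 = √46/2 from the second.

√46/2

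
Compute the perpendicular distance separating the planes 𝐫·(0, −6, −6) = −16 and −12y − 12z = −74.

7√2/4

Divide the second equation by 2 to match normals: −6y − 6z = -37.
Both planes have normal n = (0, −6, −6), |n| = 6√2. Any point on the first plane is at distance |(-37) − (-16)|/|n| = 21/(6√2) = 7/(2√2) from the second.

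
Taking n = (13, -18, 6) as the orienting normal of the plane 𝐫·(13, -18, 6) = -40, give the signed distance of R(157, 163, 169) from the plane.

n·R − (-40) = 161.
|n| = 23, so the signed distance is 161/23 = 7.

7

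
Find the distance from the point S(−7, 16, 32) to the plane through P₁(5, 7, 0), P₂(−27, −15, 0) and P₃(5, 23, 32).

20/21

P₁P₂ = (−32, −22, 0) and P₁P₃ = (0, 16, 32), so a normal is n = P₁P₂ × P₁P₃ = (−704, 1024, −512).
n = (−704, 1024, −512); n·P − 3648 = 1280; |n| = 1344; distance = 1280/1344 = 20/21.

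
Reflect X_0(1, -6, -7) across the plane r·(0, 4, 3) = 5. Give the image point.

With n = (0, 4, 3), the signed offset is (n·X_0 − 5)/|n|² = -50/25 = -2.
X_0' = X_0 − 2t·n = (1, -6, -7) − (-4)·(0, 4, 3) = (1, 10, 5).

(1, 10, 5)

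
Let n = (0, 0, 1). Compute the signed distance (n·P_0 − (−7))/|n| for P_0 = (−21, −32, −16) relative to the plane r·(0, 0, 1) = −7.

-9

n·P_0 − (-7) = -9.
|n| = 1, so the signed distance is -9/1 = -9.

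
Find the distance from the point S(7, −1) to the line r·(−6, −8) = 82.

The normal to the line is n = (−6, −8) with |n| = 10.
|n·S − 82| = |-34 − 82| = 116, so the distance is 116/10 = 58/5.

58/5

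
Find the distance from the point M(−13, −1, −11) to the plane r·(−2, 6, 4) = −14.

d = |(-2)·(-13) + 6·(-1) + 4·(-11) − (-14)| / √(4 + 36 + 16) = |-10| / (2√14) = 5√14/14.

5/√14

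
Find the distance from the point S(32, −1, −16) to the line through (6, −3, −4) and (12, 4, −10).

A direction vector is d = (6, 7, −6).
AP = (26, 2, −12), and AP × d = (72, 84, 170).
|AP × d|² = 41140 and |d|² = 121, so the distance is √(41140/121) = √340 = 2√85.

2√85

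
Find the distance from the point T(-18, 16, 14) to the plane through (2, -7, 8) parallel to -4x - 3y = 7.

11/5

Parallel planes share the normal n = (-4, -3, 0); since (2, -7, 8) lies on the plane, its equation is -4x - 3y = 13.
Then n·(-18, 16, 14) - 13 = 11.
|n| = √(16 + 9 + 0) = 5, so the distance is |11|/5 = 11/5.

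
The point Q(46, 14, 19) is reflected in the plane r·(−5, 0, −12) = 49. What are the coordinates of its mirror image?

With n = (−5, 0, −12), the signed offset is (n·Q − 49)/|n|² = -507/169 = -3.
Q' = Q − 2t·n = (46, 14, 19) − (-6)·(−5, 0, −12) = (16, 14, −53).

(16, 14, -53)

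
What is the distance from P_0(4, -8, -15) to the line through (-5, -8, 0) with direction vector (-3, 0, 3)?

3√2

Direction vector d = (-3, 0, 3).
AP = (9, 0, -15), and AP × d = (0, 18, 0).
|AP × d|² = 324 and |d|² = 18, so the distance is √(324/18) = √18 = 3√2.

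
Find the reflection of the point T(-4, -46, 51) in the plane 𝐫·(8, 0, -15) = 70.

With n = (8, 0, -15), the signed offset is (n·T − 70)/|n|² = -867/289 = -3.
T' = T − 2t·n = (-4, -46, 51) − (-6)·(8, 0, -15) = (44, -46, -39).

(44, -46, -39)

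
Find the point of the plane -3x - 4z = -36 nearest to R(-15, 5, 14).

(-12, 5, 18)

n = (-3, 0, -4), |n|² = 25, and n·R − (-36) = 25.
t = 25/25 = 1, so the foot is R − t·n = (-15, 5, 14) − 1·(-3, 0, -4) = (-12, 5, 18).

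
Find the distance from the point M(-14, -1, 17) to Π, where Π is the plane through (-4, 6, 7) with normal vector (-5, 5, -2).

5√6/18

The plane has equation n·(r − (-4, 6, 7)) = 0, i.e. n·r = 36.
Then n·(-14, -1, 17) - 36 = -5.
|n| = √(25 + 25 + 4) = 3√6, so the distance is |-5|/(3√6) = 5√6/18.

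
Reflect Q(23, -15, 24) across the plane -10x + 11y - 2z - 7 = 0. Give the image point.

(-17, 29, 16)

With n = (-10, 11, -2), the signed offset is (n·Q − 7)/|n|² = -450/225 = -2.
Q' = Q − 2t·n = (23, -15, 24) − (-4)·(-10, 11, -2) = (-17, 29, 16).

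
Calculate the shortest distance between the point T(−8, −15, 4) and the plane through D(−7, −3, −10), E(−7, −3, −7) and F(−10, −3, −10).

12

DE = (0, 0, 3) and DF = (−3, 0, 0), so a normal is n = DE × DF = (0, −9, 0).
n = (0, −9, 0); n·P − 27 = 108; |n| = 9; distance = 108/9 = 12.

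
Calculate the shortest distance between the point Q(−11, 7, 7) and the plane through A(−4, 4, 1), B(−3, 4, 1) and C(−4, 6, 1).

6

AB = (1, 0, 0) and AC = (0, 2, 0), so a normal is n = AB × AC = (0, 0, 2).
Then n·(−11, 7, 7) − 2 = 12.
|n| = √(0 + 0 + 4) = 2, so the distance is |12|/2 = 6.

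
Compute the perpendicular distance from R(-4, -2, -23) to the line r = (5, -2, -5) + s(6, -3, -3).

9√5

Direction vector d = (6, -3, -3).
AP = (-9, 0, -18); AP·d = 0, |AP|² = 405, |d|² = 54.
distance² = |AP|² − (AP·d)²/|d|² = 405 − 0/54 = 405, so the distance is 9√5.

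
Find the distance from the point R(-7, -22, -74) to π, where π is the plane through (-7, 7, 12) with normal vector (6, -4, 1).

30/√53

The plane has equation n·(r − (-7, 7, 12)) = 0, i.e. n·r = -58.
d = |6·(-7) + (-4)·(-22) + 1·(-74) − (-58)| / √(36 + 16 + 1) = |30| / √53 = 30/√53.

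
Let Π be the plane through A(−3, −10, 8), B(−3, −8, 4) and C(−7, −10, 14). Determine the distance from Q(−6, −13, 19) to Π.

1/√29

AB = (0, 2, −4) and AC = (−4, 0, 6), so a normal is n = AB × AC = (12, 16, 8).
d = |12·(-6) + 16·(-13) + 8·19 − (-132)| / √(144 + 256 + 64) = |4| / (4√29) = 1/√29.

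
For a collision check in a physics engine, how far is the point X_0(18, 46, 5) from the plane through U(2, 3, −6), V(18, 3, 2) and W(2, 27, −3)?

UV = (16, 0, 8) and UW = (0, 24, 3), so a normal is n = UV × UW = (−192, −48, 384).
n = (−192, −48, 384); n·P − (-2832) = -912; |n| = 432; distance = 912/432 = 19/9.

19/9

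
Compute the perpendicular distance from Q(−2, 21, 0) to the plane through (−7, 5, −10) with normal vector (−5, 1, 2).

11/√30

The plane has equation n·(r − (−7, 5, −10)) = 0, i.e. n·r = 20.
Then n·(−2, 21, 0) − 20 = 11.
|n| = √(25 + 1 + 4) = √30, so the distance is |11|/√30 = 11/√30.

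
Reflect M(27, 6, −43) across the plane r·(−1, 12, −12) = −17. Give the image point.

With n = (−1, 12, −12), the signed offset is (n·M − (-17))/|n|² = 578/289 = 2.
M' = M − 2t·n = (27, 6, −43) − 4·(−1, 12, −12) = (31, −42, 5).

(31, -42, 5)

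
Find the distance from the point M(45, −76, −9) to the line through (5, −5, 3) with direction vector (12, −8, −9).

√2161

Direction vector d = (12, −8, −9).
AP = (40, −71, −12); AP·d = 1156, |AP|² = 6785, |d|² = 289.
distance² = |AP|² − (AP·d)²/|d|² = 6785 − 1336336/289 = 2161, so the distance is √2161.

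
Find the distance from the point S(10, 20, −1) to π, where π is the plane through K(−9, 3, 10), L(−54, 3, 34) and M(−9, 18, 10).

13/17

KL = (−45, 0, 24) and KM = (0, 15, 0), so a normal is n = KL × KM = (−360, 0, −675).
n = (−360, 0, −675); n·P − (-3510) = 585; |n| = 765; distance = 585/765 = 13/17.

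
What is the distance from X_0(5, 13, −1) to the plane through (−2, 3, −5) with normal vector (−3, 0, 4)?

1

The plane has equation n·(r − (−2, 3, −5)) = 0, i.e. n·r = -14.
Then n·(5, 13, −1) − (−14) = −5.
|n| = √(9 + 0 + 16) = 5, so the distance is |-5|/5 = 1.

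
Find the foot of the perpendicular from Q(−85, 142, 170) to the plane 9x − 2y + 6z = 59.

The perpendicular from Q has direction n = (9, −2, 6): r = (−85, 142, 170) + μ(9, −2, 6).
Substitute into the plane: n·(Q + μn) = 59 gives -29 + 121μ = 59, so μ = 8/11.
Foot = (−85, 142, 170) + (8/11)·(9, −2, 6) = (−863/11, 1546/11, 1918/11).

(-863/11, 1546/11, 1918/11)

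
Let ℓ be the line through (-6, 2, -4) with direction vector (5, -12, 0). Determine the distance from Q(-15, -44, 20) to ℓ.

2√313

Direction vector d = (5, -12, 0).
AP = (-9, -46, 24); AP·d = 507, |AP|² = 2773, |d|² = 169.
distance² = |AP|² − (AP·d)²/|d|² = 2773 − 257049/169 = 1252, so the distance is 2√313.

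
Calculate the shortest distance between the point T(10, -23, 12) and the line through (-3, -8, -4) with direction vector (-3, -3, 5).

√478

Direction vector d = (-3, -3, 5).
AP = (13, -15, 16); AP·d = 86, |AP|² = 650, |d|² = 43.
distance² = |AP|² − (AP·d)²/|d|² = 650 − 7396/43 = 478, so the distance is √478.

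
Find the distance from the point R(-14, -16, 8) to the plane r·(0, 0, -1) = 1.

Normal vector n = (0, 0, -1), and n·(-14, -16, 8) - 1 = -9.
|n| = √(0 + 0 + 1) = 1, so the distance is |-9|/1 = 9.

9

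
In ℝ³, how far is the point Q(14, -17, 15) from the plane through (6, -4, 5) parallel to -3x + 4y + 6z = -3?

Parallel planes share the normal n = (-3, 4, 6); since (6, -4, 5) lies on the plane, its equation is -3x + 4y + 6z = -4.
d = |(-3)·14 + 4·(-17) + 6·15 − (-4)| / √(9 + 16 + 36) = |-16| / √61 = 16√61/61.

16√61/61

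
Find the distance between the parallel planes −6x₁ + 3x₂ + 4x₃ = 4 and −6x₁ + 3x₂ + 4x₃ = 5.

√61/61

With common normal n = (−6, 3, 4) (|n| = √61), the distance is |4 − 5|/|n| = 1/√61.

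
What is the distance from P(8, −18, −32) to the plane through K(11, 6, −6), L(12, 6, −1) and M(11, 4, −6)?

KL = (1, 0, 5) and KM = (0, −2, 0), so a normal is n = KL × KM = (10, 0, −2).
n = (10, 0, −2); n·P − 122 = 22; |n| = 2√26; distance = 22/(2√26) = 11√26/26.

11/√26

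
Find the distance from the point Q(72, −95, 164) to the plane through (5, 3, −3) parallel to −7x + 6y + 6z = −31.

Parallel planes share the normal n = (−7, 6, 6); since (5, 3, −3) lies on the plane, its equation is −7x + 6y + 6z = -35.
Then n·(72, −95, 164) − (−35) = −55.
|n| = √(49 + 36 + 36) = 11, so the distance is |-55|/11 = 5.

5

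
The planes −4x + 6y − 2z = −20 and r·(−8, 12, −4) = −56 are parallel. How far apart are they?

4/√14

Divide the second equation by 2 to match normals: −4x + 6y − 2z = -28.
Both planes have normal n = (−4, 6, −2), |n| = 2√14. Any point on the first plane is at distance |(-28) − (-20)|/|n| = 8/(2√14) = 2√14/7 from the second.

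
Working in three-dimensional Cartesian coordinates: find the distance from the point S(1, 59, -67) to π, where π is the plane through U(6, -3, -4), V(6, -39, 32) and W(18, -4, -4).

1

UV = (0, -36, 36) and UW = (12, -1, 0), so a normal is n = UV × UW = (36, 432, 432).
Then n·(1, 59, -67) - (-2808) = -612.
|n| = √(1296 + 186624 + 186624) = 612, so the distance is |-612|/612 = 1.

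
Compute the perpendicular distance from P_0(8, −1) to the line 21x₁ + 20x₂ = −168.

d = |21·8 + 20·(-1) − (-168)| / √(441 + 400) = |316|/29 = 316/29.

316/29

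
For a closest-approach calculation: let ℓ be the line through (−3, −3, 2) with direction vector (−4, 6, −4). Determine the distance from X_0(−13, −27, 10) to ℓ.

6√13

Direction vector d = (−4, 6, −4).
AP = (−10, −24, 8), and AP × d = (48, −72, −156).
|AP × d|² = 31824 and |d|² = 68, so the distance is √(31824/68) = √468 = 6√13.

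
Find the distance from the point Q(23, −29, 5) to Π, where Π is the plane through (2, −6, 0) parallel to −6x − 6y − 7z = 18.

23/11

Parallel planes share the normal n = (−6, −6, −7); since (2, −6, 0) lies on the plane, its equation is −6x − 6y − 7z = 24.
n = (−6, −6, −7); n·P − 24 = -23; |n| = 11; distance = 23/11.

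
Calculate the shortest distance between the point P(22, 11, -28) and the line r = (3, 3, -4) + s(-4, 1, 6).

Direction vector d = (-4, 1, 6).
AP = (19, 8, -24), and AP × d = (72, -18, 51).
|AP × d|² = 8109 and |d|² = 53, so the distance is √(8109/53) = √153 = 3√17.

3√17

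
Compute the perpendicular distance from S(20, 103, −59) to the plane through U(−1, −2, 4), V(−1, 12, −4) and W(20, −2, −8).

UV = (0, 14, −8) and UW = (21, 0, −12), so a normal is n = UV × UW = (−168, −168, −294).
d = |(-168)·20 + (-168)·103 + (-294)·(-59) − (-672)| / √(28224 + 28224 + 86436) = |-2646| / 378 = 7.

7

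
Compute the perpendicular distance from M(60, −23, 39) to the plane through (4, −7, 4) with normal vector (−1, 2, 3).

The plane has equation n·(r − (4, −7, 4)) = 0, i.e. n·r = -6.
Then n·(60, −23, 39) − (−6) = 17.
|n| = √(1 + 4 + 9) = √14, so the distance is |17|/√14 = 17√14/14.

17/√14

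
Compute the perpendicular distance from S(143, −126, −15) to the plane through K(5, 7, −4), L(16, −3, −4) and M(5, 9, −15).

7

KL = (11, −10, 0) and KM = (0, 2, −11), so a normal is n = KL × KM = (110, 121, 22).
n = (110, 121, 22); n·P − 1309 = -1155; |n| = 165; distance = 1155/165 = 7.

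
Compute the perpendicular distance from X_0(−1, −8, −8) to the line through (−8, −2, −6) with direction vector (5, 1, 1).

Direction vector d = (5, 1, 1).
AP = (7, −6, −2), and AP × d = (−4, −17, 37).
|AP × d|² = 1674 and |d|² = 27, so the distance is √(1674/27) = √62.

√62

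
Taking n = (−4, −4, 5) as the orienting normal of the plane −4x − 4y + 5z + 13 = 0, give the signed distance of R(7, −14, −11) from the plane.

n·R − (-13) = -14.
|n| = √57, so the signed distance is -14/√57.

-14/√57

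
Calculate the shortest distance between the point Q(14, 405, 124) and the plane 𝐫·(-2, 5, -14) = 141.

Normal vector n = (-2, 5, -14), and n·(14, 405, 124) - 141 = 120.
|n| = √(4 + 25 + 196) = 15, so the distance is |120|/15 = 8.

8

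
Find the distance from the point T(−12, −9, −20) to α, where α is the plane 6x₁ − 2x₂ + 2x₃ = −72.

d = |6·(-12) + (-2)·(-9) + 2·(-20) − (-72)| / √(36 + 4 + 4) = |-22| / (2√11) = √11.

√11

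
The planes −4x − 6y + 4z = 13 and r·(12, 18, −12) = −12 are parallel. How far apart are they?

Divide the second equation by -3 to match normals: −4x − 6y + 4z = 4.
With common normal n = (−4, −6, 4) (|n| = 2√17), the distance is |13 − 4|/|n| = 9/(2√17).

9√17/34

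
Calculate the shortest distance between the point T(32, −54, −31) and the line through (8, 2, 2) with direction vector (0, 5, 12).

3√233

Direction vector d = (0, 5, 12).
AP = (24, −56, −33), and AP × d = (−507, −288, 120).
|AP × d|² = 354393 and |d|² = 169, so the distance is √(354393/169) = √2097 = 3√233.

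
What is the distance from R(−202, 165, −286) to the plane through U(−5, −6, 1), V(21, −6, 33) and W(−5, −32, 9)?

5

UV = (26, 0, 32) and UW = (0, −26, 8), so a normal is n = UV × UW = (832, −208, −676).
Then n·(−202, 165, −286) − (−3588) = −5460.
|n| = √(692224 + 43264 + 456976) = 1092, so the distance is |-5460|/1092 = 5.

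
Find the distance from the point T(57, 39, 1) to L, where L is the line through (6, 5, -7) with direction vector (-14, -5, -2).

Direction vector d = (-14, -5, -2).
AP = (51, 34, 8); AP·d = -900, |AP|² = 3821, |d|² = 225.
distance² = |AP|² − (AP·d)²/|d|² = 3821 − 810000/225 = 221, so the distance is √221.

√221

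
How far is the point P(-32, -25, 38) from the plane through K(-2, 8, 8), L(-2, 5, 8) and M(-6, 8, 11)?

KL = (0, -3, 0) and KM = (-4, 0, 3), so a normal is n = KL × KM = (-9, 0, -12).
Then n·(-32, -25, 38) - (-78) = -90.
|n| = √(81 + 0 + 144) = 15, so the distance is |-90|/15 = 6.

6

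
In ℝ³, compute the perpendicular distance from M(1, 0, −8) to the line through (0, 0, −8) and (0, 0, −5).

1

A direction vector is d = (0, 0, 3).
AP = (1, 0, 0); AP·d = 0, |AP|² = 1, |d|² = 9.
distance² = |AP|² − (AP·d)²/|d|² = 1 − 0/9 = 1, so the distance is 1.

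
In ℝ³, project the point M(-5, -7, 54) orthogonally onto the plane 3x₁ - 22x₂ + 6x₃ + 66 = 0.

(-8, 15, 48)

The perpendicular from M has direction n = (3, -22, 6): r = (-5, -7, 54) + λ(3, -22, 6).
Substitute into the plane: n·(M + λn) = -66 gives 463 + 529λ = -66, so λ = -1.
Foot = (-5, -7, 54) + (-1)·(3, -22, 6) = (-8, 15, 48).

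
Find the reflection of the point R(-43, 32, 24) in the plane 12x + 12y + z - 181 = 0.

With n = (12, 12, 1), the signed offset is (n·R − 181)/|n|² = -289/289 = -1.
R' = R − 2t·n = (-43, 32, 24) − (-2)·(12, 12, 1) = (-19, 56, 26).

(-19, 56, 26)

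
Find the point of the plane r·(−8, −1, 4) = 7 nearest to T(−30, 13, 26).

(2, 17, 10)

n = (−8, −1, 4), |n|² = 81, and n·T − 7 = 324.
t = 324/81 = 4, so the foot is T − t·n = (−30, 13, 26) − 4·(−8, −1, 4) = (2, 17, 10).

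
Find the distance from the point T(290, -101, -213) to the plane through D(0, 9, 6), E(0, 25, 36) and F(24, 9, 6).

6

DE = (0, 16, 30) and DF = (24, 0, 0), so a normal is n = DE × DF = (0, 720, -384).
Then n·(290, -101, -213) - 4176 = 4896.
|n| = √(0 + 518400 + 147456) = 816, so the distance is |4896|/816 = 6.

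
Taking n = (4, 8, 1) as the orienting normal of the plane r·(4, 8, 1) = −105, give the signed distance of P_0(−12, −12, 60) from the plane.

7/3

n·P_0 − (-105) = 21.
|n| = 9, so the signed distance is 21/9 = 7/3.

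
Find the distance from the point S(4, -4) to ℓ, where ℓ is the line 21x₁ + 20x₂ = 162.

158/29

d = |21·4 + 20·(-4) − 162| / √(441 + 400) = |-158|/29 = 158/29.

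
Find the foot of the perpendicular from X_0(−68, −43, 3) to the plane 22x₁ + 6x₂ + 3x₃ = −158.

(-2, -25, 12)

n = (22, 6, 3), |n|² = 529, and n·X_0 − (-158) = -1587.
t = -1587/529 = -3, so the foot is X_0 − t·n = (−68, −43, 3) − (-3)·(22, 6, 3) = (−2, −25, 12).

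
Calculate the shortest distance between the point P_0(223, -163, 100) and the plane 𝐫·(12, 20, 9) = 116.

8

d = |12·223 + 20·(-163) + 9·100 − 116| / √(144 + 400 + 81) = |200| / 25 = 8.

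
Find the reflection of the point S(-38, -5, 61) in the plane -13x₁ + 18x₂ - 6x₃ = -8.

(-822/23, -187/23, 1427/23)

n = (-13, 18, -6), |n|² = 529, n·S − (-8) = 46, so t = 46/529 = 2/23.
Foot F = S − (2/23)·n = (-848/23, -151/23, 1415/23); the reflection is 2F − S = (-822/23, -187/23, 1427/23).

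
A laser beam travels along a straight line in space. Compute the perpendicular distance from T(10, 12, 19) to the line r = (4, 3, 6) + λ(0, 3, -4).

3√29

Direction vector d = (0, 3, -4).
AP = (6, 9, 13); AP·d = -25, |AP|² = 286, |d|² = 25.
distance² = |AP|² − (AP·d)²/|d|² = 286 − 625/25 = 261, so the distance is 3√29.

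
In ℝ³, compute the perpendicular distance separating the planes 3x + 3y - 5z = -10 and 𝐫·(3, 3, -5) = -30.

20/√43

Both planes have normal n = (3, 3, -5), |n| = √43. Any point on the first plane is at distance |(-30) − (-10)|/|n| = 20/√43 from the second.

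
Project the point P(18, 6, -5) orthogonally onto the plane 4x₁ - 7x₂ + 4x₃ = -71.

(14, 13, -9)

The perpendicular from P has direction n = (4, -7, 4): r = (18, 6, -5) + μ(4, -7, 4).
Substitute into the plane: n·(P + μn) = -71 gives 10 + 81μ = -71, so μ = -1.
Foot = (18, 6, -5) + (-1)·(4, -7, 4) = (14, 13, -9).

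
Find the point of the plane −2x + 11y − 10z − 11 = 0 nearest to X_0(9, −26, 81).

(-1, 29, 31)

The perpendicular from X_0 has direction n = (−2, 11, −10): r = (9, −26, 81) + t(−2, 11, −10).
Substitute into the plane: n·(X_0 + tn) = 11 gives -1114 + 225t = 11, so t = 5.
Foot = (9, −26, 81) + 5·(−2, 11, −10) = (−1, 29, 31).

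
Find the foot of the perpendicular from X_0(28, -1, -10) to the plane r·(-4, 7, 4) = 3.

(20, 13, -2)

n = (-4, 7, 4), |n|² = 81, and n·X_0 − 3 = -162.
t = -162/81 = -2, so the foot is X_0 − t·n = (28, -1, -10) − (-2)·(-4, 7, 4) = (20, 13, -2).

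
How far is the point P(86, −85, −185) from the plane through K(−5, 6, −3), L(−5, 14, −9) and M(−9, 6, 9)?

KL = (0, 8, −6) and KM = (−4, 0, 12), so a normal is n = KL × KM = (96, 24, 32).
Then n·(86, −85, −185) − (−432) = 728.
|n| = √(9216 + 576 + 1024) = 104, so the distance is |728|/104 = 7.

7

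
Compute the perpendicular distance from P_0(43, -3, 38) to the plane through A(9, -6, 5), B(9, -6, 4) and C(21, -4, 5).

AB = (0, 0, -1) and AC = (12, 2, 0), so a normal is n = AB × AC = (2, -12, 0).
Then n·(43, -3, 38) - 90 = 32.
|n| = √(4 + 144 + 0) = 2√37, so the distance is |32|/(2√37) = 16/√37.

16√37/37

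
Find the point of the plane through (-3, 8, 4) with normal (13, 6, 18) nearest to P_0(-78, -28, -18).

n = (13, 6, 18), |n|² = 529, and n·P_0 − 81 = -1587.
t = -1587/529 = -3, so the foot is P_0 − t·n = (-78, -28, -18) − (-3)·(13, 6, 18) = (-39, -10, 36).

(-39, -10, 36)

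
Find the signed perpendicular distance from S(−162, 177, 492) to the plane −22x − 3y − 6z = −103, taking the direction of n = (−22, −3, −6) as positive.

8

n·S − (-103) = 184.
|n| = 23, so the signed distance is 184/23 = 8.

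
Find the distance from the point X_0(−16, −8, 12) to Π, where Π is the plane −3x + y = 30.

Normal vector n = (−3, 1, 0), and n·(−16, −8, 12) − 30 = 10.
|n| = √(9 + 1 + 0) = √10, so the distance is |10|/√10 = √10.

√10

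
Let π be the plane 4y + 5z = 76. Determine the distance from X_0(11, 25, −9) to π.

21/√41

Normal vector n = (0, 4, 5), and n·(11, 25, −9) − 76 = −21.
|n| = √(0 + 16 + 25) = √41, so the distance is |-21|/√41 = 21√41/41.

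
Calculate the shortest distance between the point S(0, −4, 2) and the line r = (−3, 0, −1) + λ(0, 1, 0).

3√2

Direction vector d = (0, 1, 0).
AP = (3, −4, 3); AP·d = -4, |AP|² = 34, |d|² = 1.
distance² = |AP|² − (AP·d)²/|d|² = 34 − 16/1 = 18, so the distance is 3√2.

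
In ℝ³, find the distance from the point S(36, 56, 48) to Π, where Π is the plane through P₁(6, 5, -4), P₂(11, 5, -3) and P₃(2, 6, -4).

13√42/21

P₁P₂ = (5, 0, 1) and P₁P₃ = (-4, 1, 0), so a normal is n = P₁P₂ × P₁P₃ = (-1, -4, 5).
d = |(-1)·36 + (-4)·56 + 5·48 − (-46)| / √(1 + 16 + 25) = |26| / √42 = 13√42/21.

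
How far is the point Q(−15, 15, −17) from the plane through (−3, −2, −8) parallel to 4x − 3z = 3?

Parallel planes share the normal n = (4, 0, −3); since (−3, −2, −8) lies on the plane, its equation is 4x − 3z = 12.
n = (4, 0, −3); n·P − 12 = -21; |n| = 5; distance = 21/5.

21/5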